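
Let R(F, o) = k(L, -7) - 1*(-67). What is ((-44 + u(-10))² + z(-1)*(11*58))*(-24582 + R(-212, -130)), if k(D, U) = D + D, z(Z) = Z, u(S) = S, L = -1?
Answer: -55849726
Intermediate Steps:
k(D, U) = 2*D
R(F, o) = 65 (R(F, o) = 2*(-1) - 1*(-67) = -2 + 67 = 65)
((-44 + u(-10))² + z(-1)*(11*58))*(-24582 + R(-212, -130)) = ((-44 - 10)² - 11*58)*(-24582 + 65) = ((-54)² - 1*638)*(-24517) = (2916 - 638)*(-24517) = 2278*(-24517) = -55849726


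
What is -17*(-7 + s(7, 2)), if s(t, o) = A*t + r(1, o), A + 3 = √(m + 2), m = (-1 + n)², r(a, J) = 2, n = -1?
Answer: 442 - 119*√6 ≈ 150.51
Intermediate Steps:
m = 4 (m = (-1 - 1)² = (-2)² = 4)
A = -3 + √6 (A = -3 + √(4 + 2) = -3 + √6 ≈ -0.55051)
s(t, o) = 2 + t*(-3 + √6) (s(t, o) = (-3 + √6)*t + 2 = t*(-3 + √6) + 2 = 2 + t*(-3 + √6))
-17*(-7 + s(7, 2)) = -17*(-7 + (2 - 1*7*(3 - √6))) = -17*(-7 + (2 + (-21 + 7*√6))) = -17*(-7 + (-19 + 7*√6)) = -17*(-26 + 7*√6) = 442 - 119*√6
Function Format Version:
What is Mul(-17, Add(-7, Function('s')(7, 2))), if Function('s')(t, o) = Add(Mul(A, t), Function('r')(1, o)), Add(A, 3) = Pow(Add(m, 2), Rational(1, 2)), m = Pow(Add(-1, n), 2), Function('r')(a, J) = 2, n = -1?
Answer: Add(442, Mul(-119, Pow(6, Rational(1, 2)))) ≈ 150.51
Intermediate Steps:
m = 4 (m = Pow(Add(-1, -1), 2) = Pow(-2, 2) = 4)
A = Add(-3, Pow(6, Rational(1, 2))) (A = Add(-3, Pow(Add(4, 2), Rational(1, 2))) = Add(-3, Pow(6, Rational(1, 2))) ≈ -0.55051)
Function('s')(t, o) = Add(2, Mul(t, Add(-3, Pow(6, Rational(1, 2))))) (Function('s')(t, o) = Add(Mul(Add(-3, Pow(6, Rational(1, 2))), t), 2) = Add(Mul(t, Add(-3, Pow(6, Rational(1, 2)))), 2) = Add(2, Mul(t, Add(-3, Pow(6, Rational(1, 2))))))
Mul(-17, Add(-7, Function('s')(7, 2))) = Mul(-17, Add(-7, Add(2, Mul(-1, 7, Add(3, Mul(-1, Pow(6, Rational(1, 2)))))))) = Mul(-17, Add(-7, Add(2, Add(-21, Mul(7, Pow(6, Rational(1, 2))))))) = Mul(-17, Add(-7, Add(-19, Mul(7, Pow(6, Rational(1, 2)))))) = Mul(-17, Add(-26, Mul(7, Pow(6, Rational(1, 2))))) = Add(442, Mul(-119, Pow(6, Rational(1, 2))))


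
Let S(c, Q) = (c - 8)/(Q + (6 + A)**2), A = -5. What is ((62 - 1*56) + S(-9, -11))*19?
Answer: 1463/10 ≈ 146.30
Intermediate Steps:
S(c, Q) = (-8 + c)/(1 + Q) (S(c, Q) = (c - 8)/(Q + (6 - 5)**2) = (-8 + c)/(Q + 1**2) = (-8 + c)/(Q + 1) = (-8 + c)/(1 + Q))
((62 - 1*56) + S(-9, -11))*19 = ((62 - 1*56) + (-8 - 9)/(1 - 11))*19 = ((62 - 56) - 17/(-10))*19 = (6 - 1/10*(-17))*19 = (6 + 17/10)*19 = (77/10)*19 = 1463/10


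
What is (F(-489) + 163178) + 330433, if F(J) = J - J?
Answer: 493611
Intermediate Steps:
F(J) = 0
(F(-489) + 163178) + 330433 = (0 + 163178) + 330433 = 163178 + 330433 = 493611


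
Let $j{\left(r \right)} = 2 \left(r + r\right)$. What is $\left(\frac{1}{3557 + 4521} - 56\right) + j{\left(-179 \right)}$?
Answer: $- \frac{6236215}{8078} \approx -772.0$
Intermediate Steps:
$j{\left(r \right)} = 4 r$ ($j{\left(r \right)} = 2 \cdot 2 r = 4 r$)
$\left(\frac{1}{3557 + 4521} - 56\right) + j{\left(-179 \right)} = \left(\frac{1}{3557 + 4521} - 56\right) + 4 \left(-179\right) = \left(\frac{1}{8078} - 56\right) - 716 = - \frac{452367}{8078} - 716 = - \frac{6236215}{8078}$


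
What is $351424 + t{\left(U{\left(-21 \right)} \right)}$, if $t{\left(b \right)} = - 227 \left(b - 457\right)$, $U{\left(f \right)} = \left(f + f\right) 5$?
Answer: $502833$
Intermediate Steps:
$U{\left(f \right)} = 10 f$ ($U{\left(f \right)} = 2 f 5 = 10 f$)
$t{\left(b \right)} = 103739 - 227 b$ ($t{\left(b \right)} = - 227 \left(-457 + b\right) = 103739 - 227 b$)
$351424 + t{\left(U{\left(-21 \right)} \right)} = 351424 + \left(103739 - 227 \cdot 10 \left(-21\right)\right) = 351424 + \left(103739 - -47670\right) = 351424 + \left(103739 + 47670\right) = 351424 + 151409 = 502833$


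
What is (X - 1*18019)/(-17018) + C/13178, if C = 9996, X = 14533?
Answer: 54012609/56065801 ≈ 0.96338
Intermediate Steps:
(X - 1*18019)/(-17018) + C/13178 = (14533 - 1*18019)/(-17018) + 9996/13178 = (14533 - 18019)*(-1/17018) + 9996*(1/13178) = -3486*(-1/17018) + 4998/6589 = 1743/8509 + 4998/6589 = 54012609/56065801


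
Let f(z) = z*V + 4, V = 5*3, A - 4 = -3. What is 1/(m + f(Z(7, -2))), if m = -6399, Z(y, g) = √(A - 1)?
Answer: -1/6395 ≈ -0.00015637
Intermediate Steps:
A = 1 (A = 4 - 3 = 1)
Z(y, g) = 0 (Z(y, g) = √(1 - 1) = √0 = 0)
V = 15
f(z) = 4 + 15*z (f(z) = z*15 + 4 = 15*z + 4 = 4 + 15*z)
1/(m + f(Z(7, -2))) = 1/(-6399 + (4 + 15*0)) = 1/(-6399 + (4 + 0)) = 1/(-6399 + 4) = 1/(-6395) = -1/6395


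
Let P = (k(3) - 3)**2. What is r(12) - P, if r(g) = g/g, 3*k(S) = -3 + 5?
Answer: -40/9 ≈ -4.4444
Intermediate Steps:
k(S) = 2/3 (k(S) = (-3 + 5)/3 = (1/3)*2 = 2/3)
P = 49/9 (P = (2/3 - 3)**2 = (-7/3)**2 = 49/9 ≈ 5.4444)
r(g) = 1
r(12) - P = 1 - 1*49/9 = 1 - 49/9 = -40/9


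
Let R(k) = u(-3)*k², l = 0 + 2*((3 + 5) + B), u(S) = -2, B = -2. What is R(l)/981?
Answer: -32/109 ≈ -0.29358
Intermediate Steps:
l = 12 (l = 0 + 2*((3 + 5) - 2) = 0 + 2*(8 - 2) = 0 + 2*6 = 0 + 12 = 12)
R(k) = -2*k²
R(l)/981 = -2*12²/981 = -2*144*(1/981) = -288*1/981 = -32/109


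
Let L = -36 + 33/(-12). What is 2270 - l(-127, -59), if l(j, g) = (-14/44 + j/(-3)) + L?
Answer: 299209/132 ≈ 2266.7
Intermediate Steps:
L = -155/4 (L = -36 + 33*(-1/12) = -36 - 11/4 = -155/4 ≈ -38.750)
l(j, g) = -1719/44 - j/3 (l(j, g) = (-14/44 + j/(-3)) - 155/4 = (-14*1/44 + j*(-⅓)) - 155/4 = (-7/22 - j/3) - 155/4 = -1719/44 - j/3)
2270 - l(-127, -59) = 2270 - (-1719/44 - ⅓*(-127)) = 2270 - (-1719/44 + 127/3) = 2270 - 1*431/132 = 2270 - 431/132 = 299209/132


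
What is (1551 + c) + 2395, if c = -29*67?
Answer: 2003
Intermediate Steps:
c = -1943
(1551 + c) + 2395 = (1551 - 1943) + 2395 = -392 + 2395 = 2003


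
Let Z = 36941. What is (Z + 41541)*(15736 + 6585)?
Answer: 1751796722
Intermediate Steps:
(Z + 41541)*(15736 + 6585) = (36941 + 41541)*(15736 + 6585) = 78482*22321 = 1751796722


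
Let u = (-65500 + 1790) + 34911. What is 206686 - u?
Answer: 235485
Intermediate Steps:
u = -28799 (u = -63710 + 34911 = -28799)
206686 - u = 206686 - 1*(-28799) = 206686 + 28799 = 235485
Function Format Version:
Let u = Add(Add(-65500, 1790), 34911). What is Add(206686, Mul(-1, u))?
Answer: 235485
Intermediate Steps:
u = -28799 (u = Add(-63710, 34911) = -28799)
Add(206686, Mul(-1, u)) = Add(206686, Mul(-1, -28799)) = Add(206686, 28799) = 235485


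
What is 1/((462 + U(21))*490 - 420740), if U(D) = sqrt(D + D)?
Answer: -4859/944143135 - 49*sqrt(42)/3776572540 ≈ -5.2306e-6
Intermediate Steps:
U(D) = sqrt(2)*sqrt(D) (U(D) = sqrt(2*D) = sqrt(2)*sqrt(D))
1/((462 + U(21))*490 - 420740) = 1/((462 + sqrt(2)*sqrt(21))*490 - 420740) = 1/((462 + sqrt(42))*490 - 420740) = 1/((226380 + 490*sqrt(42)) - 420740) = 1/(-194360 + 490*sqrt(42))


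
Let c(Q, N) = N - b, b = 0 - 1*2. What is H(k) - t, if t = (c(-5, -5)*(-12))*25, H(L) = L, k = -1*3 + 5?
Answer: -898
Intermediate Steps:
b = -2 (b = 0 - 2 = -2)
k = 2 (k = -3 + 5 = 2)
c(Q, N) = 2 + N (c(Q, N) = N - 1*(-2) = N + 2 = 2 + N)
t = 900 (t = ((2 - 5)*(-12))*25 = -3*(-12)*25 = 36*25 = 900)
H(k) - t = 2 - 1*900 = 2 - 900 = -898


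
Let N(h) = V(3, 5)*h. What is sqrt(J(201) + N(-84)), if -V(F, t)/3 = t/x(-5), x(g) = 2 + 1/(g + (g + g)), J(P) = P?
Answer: sqrt(717141)/29 ≈ 29.201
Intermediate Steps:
x(g) = 2 + 1/(3*g) (x(g) = 2 + 1/(g + 2*g) = 2 + 1/(3*g))
V(F, t) = -45*t/29 (V(F, t) = -3*t/(2 + (1/3)/(-5)) = -3*t/(2 + (1/3)*(-1/5)) = -3*t/(2 - 1/15) = -3*t/29/15 = -3*t*15/29 = -45*t/29)
N(h) = -225*h/29 (N(h) = (-45/29*5)*h = -225*h/29)
sqrt(J(201) + N(-84)) = sqrt(201 - 225/29*(-84)) = sqrt(201 + 18900/29) = sqrt(24729/29) = sqrt(717141)/29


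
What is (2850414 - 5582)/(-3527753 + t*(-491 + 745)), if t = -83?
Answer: -2844832/3548835 ≈ -0.80162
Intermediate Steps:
(2850414 - 5582)/(-3527753 + t*(-491 + 745)) = (2850414 - 5582)/(-3527753 - 83*(-491 + 745)) = 2844832/(-3527753 - 83*254) = 2844832/(-3527753 - 21082) = 2844832/(-3548835) = 2844832*(-1/3548835) = -2844832/3548835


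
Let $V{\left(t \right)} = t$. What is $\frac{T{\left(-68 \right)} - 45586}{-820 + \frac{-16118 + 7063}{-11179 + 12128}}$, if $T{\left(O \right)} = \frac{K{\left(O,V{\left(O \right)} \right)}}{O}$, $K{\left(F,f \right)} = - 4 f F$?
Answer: $\frac{43002986}{787235} \approx 54.625$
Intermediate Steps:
$K{\left(F,f \right)} = - 4 F f$
$T{\left(O \right)} = - 4 O$ ($T{\left(O \right)} = \frac{\left(-4\right) O O}{O} = \frac{\left(-4\right) O^{2}}{O} = - 4 O$)
$\frac{T{\left(-68 \right)} - 45586}{-820 + \frac{-16118 + 7063}{-11179 + 12128}} = \frac{\left(-4\right) \left(-68\right) - 45586}{-820 + \frac{-16118 + 7063}{-11179 + 12128}} = \frac{272 - 45586}{-820 - \frac{9055}{949}} = - \frac{45314}{-820 - \frac{9055}{949}} = - \frac{45314}{- \frac{787235}{949}} = \left(-45314\right) \left(- \frac{949}{787235}\right) = \frac{43002986}{787235}$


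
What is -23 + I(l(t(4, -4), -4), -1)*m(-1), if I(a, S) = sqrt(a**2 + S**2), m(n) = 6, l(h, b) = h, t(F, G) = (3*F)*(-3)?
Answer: -23 + 6*sqrt(1297) ≈ 193.08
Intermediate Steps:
t(F, G) = -9*F
I(a, S) = sqrt(S**2 + a**2)
-23 + I(l(t(4, -4), -4), -1)*m(-1) = -23 + sqrt((-1)**2 + (-9*4)**2)*6 = -23 + sqrt(1 + (-36)**2)*6 = -23 + sqrt(1 + 1296)*6 = -23 + sqrt(1297)*6 = -23 + 6*sqrt(1297)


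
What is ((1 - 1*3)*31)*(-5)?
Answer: 310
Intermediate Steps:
((1 - 1*3)*31)*(-5) = ((1 - 3)*31)*(-5) = -2*31*(-5) = -62*(-5) = 310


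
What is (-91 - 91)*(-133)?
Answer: 24206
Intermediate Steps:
(-91 - 91)*(-133) = -182*(-133) = 24206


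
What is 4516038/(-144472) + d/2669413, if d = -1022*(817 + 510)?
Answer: -6125551302631/192827717468 ≈ -31.767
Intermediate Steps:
d = -1356194 (d = -1022*1327 = -1356194)
4516038/(-144472) + d/2669413 = 4516038/(-144472) - 1356194/2669413 = 4516038*(-1/144472) - 1356194*1/2669413 = -2258019/72236 - 1356194/2669413 = -6125551302631/192827717468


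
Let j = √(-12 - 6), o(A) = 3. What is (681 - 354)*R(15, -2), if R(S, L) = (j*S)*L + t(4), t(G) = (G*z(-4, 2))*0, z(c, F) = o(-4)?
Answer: -29430*I*√2 ≈ -41620.0*I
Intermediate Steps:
z(c, F) = 3
j = 3*I*√2 (j = √(-18) = 3*I*√2 ≈ 4.2426*I)
t(G) = 0 (t(G) = (G*3)*0 = (3*G)*0 = 0)
R(S, L) = 3*I*L*S*√2 (R(S, L) = ((3*I*√2)*S)*L + 0 = (3*I*S*√2)*L + 0 = 3*I*L*S*√2 + 0 = 3*I*L*S*√2)
(681 - 354)*R(15, -2) = (681 - 354)*(3*I*(-2)*15*√2) = 327*(-90*I*√2) = -29430*I*√2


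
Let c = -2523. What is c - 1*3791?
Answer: -6314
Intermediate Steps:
c - 1*3791 = -2523 - 1*3791 = -2523 - 3791 = -6314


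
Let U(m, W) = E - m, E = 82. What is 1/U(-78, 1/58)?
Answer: 1/160 ≈ 0.0062500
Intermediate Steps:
U(m, W) = 82 - m
1/U(-78, 1/58) = 1/(82 - 1*(-78)) = 1/(82 + 78) = 1/160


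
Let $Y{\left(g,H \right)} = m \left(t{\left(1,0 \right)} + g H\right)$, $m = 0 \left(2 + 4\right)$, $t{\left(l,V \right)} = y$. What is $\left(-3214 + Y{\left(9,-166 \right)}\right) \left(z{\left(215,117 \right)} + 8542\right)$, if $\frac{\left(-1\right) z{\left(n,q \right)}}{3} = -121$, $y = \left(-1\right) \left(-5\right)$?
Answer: $-28620670$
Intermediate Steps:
$y = 5$
$t{\left(l,V \right)} = 5$
$z{\left(n,q \right)} = 363$ ($z{\left(n,q \right)} = \left(-3\right) \left(-121\right) = 363$)
$m = 0$ ($m = 0 \cdot 6 = 0$)
$Y{\left(g,H \right)} = 0$ ($Y{\left(g,H \right)} = 0 \left(5 + g H\right) = 0 \left(5 + H g\right) = 0$)
$\left(-3214 + Y{\left(9,-166 \right)}\right) \left(z{\left(215,117 \right)} + 8542\right) = \left(-3214 + 0\right) \left(363 + 8542\right) = \left(-3214\right) 8905 = -28620670$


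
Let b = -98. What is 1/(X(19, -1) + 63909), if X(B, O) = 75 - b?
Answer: 1/64082 ≈ 1.5605e-5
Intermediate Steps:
X(B, O) = 173 (X(B, O) = 75 - 1*(-98) = 75 + 98 = 173)
1/(X(19, -1) + 63909) = 1/(173 + 63909) = 1/64082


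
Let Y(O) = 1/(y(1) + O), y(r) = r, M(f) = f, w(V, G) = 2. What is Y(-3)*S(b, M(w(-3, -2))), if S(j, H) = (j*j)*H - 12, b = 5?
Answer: -19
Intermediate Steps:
Y(O) = 1/(1 + O)
S(j, H) = -12 + H*j² (S(j, H) = j²*H - 12 = H*j² - 12 = -12 + H*j²)
Y(-3)*S(b, M(w(-3, -2))) = (-12 + 2*5²)/(1 - 3) = (-12 + 2*25)/(-2) = -(-12 + 50)/2 = -½*38 = -19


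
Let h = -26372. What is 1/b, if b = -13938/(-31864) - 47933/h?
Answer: 26259919/59215939 ≈ 0.44346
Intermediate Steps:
b = 59215939/26259919 (b = -13938/(-31864) - 47933/(-26372) = -13938*(-1/31864) - 47933*(-1/26372) = 6969/15932 + 47933/26372 = 59215939/26259919 ≈ 2.2550)
1/b = 1/(59215939/26259919) = 26259919/59215939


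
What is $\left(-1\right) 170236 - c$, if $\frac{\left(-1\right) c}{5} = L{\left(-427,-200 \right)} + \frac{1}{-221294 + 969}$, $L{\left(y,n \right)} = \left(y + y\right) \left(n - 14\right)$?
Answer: $\frac{32764266359}{44065} \approx 7.4354 \cdot 10^{5}$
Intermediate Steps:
$L{\left(y,n \right)} = 2 y \left(-14 + n\right)$
$c = - \frac{40265715699}{44065}$ ($c = - 5 \left(2 \left(-427\right) \left(-14 - 200\right) + \frac{1}{-221294 + 969}\right) = - 5 \left(2 \left(-427\right) \left(-214\right) + \frac{1}{-220325}\right) = - 5 \left(182756 - \frac{1}{220325}\right) = \left(-5\right) \frac{40265715699}{220325} = - \frac{40265715699}{44065} \approx -9.1378 \cdot 10^{5}$)
$\left(-1\right) 170236 - c = \left(-1\right) 170236 - - \frac{40265715699}{44065} = -170236 + \frac{40265715699}{44065} = \frac{32764266359}{44065}$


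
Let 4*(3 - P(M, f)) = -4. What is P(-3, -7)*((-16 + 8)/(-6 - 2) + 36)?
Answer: 148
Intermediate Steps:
P(M, f) = 4 (P(M, f) = 3 - ¼*(-4) = 3 + 1 = 4)
P(-3, -7)*((-16 + 8)/(-6 - 2) + 36) = 4*((-16 + 8)/(-6 - 2) + 36) = 4*(-8/(-8) + 36) = 4*(-8*(-⅛) + 36) = 4*(1 + 36) = 4*37 = 148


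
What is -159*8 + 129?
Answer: -1143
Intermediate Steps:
-159*8 + 129 = -53*24 + 129 = -1272 + 129 = -1143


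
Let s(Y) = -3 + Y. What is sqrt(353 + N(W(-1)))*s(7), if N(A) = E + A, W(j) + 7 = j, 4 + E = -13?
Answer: 8*sqrt(82) ≈ 72.443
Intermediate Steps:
E = -17 (E = -4 - 13 = -17)
W(j) = -7 + j
N(A) = -17 + A
sqrt(353 + N(W(-1)))*s(7) = sqrt(353 + (-17 + (-7 - 1)))*(-3 + 7) = sqrt(353 + (-17 - 8))*4 = sqrt(353 - 25)*4 = sqrt(328)*4 = (2*sqrt(82))*4 = 8*sqrt(82)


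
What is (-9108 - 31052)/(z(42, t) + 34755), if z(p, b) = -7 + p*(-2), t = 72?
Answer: -5020/4333 ≈ -1.1586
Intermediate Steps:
z(p, b) = -7 - 2*p
(-9108 - 31052)/(z(42, t) + 34755) = (-9108 - 31052)/((-7 - 2*42) + 34755) = -40160/((-7 - 84) + 34755) = -40160/(-91 + 34755) = -40160/34664 = -40160*1/34664 = -5020/4333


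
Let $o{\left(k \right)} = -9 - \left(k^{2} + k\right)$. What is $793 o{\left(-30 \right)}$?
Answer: $-697047$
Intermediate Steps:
$o{\left(k \right)} = -9 - k - k^{2}$ ($o{\left(k \right)} = -9 - \left(k + k^{2}\right) = -9 - k - k^{2}$)
$793 o{\left(-30 \right)} = 793 \left(-9 - -30 - \left(-30\right)^{2}\right) = 793 \left(-9 + 30 - 900\right) = 793 \left(-879\right) = -697047$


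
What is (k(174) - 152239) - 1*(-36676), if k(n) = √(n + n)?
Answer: -115563 + 2*√87 ≈ -1.1554e+5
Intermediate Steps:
k(n) = √2*√n (k(n) = √(2*n) = √2*√n)
(k(174) - 152239) - 1*(-36676) = (√2*√174 - 152239) - 1*(-36676) = (2*√87 - 152239) + 36676 = (-152239 + 2*√87) + 36676 = -115563 + 2*√87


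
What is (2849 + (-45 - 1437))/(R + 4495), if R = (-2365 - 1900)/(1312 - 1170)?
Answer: 194114/634025 ≈ 0.30616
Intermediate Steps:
R = -4265/142 ≈ -30.035
(2849 + (-45 - 1437))/(R + 4495) = (2849 + (-45 - 1437))/(-4265/142 + 4495) = (2849 - 1482)/(634025/142) = 1367*(142/634025) = 194114/634025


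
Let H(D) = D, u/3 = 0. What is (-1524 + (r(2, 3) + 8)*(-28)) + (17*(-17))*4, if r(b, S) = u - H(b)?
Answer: -2848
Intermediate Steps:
u = 0 (u = 3*0 = 0)
r(b, S) = -b (r(b, S) = 0 - b = -b)
(-1524 + (r(2, 3) + 8)*(-28)) + (17*(-17))*4 = (-1524 + (-1*2 + 8)*(-28)) + (17*(-17))*4 = (-1524 + (-2 + 8)*(-28)) - 289*4 = (-1524 + 6*(-28)) - 1156 = (-1524 - 168) - 1156 = -1692 - 1156 = -2848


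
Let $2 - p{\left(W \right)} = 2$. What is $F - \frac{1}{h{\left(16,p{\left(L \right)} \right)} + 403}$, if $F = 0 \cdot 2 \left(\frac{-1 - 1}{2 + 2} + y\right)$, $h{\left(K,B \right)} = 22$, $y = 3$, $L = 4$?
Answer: $- \frac{1}{425} \approx -0.0023529$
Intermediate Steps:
$p{\left(W \right)} = 0$ ($p{\left(W \right)} = 2 - 2 = 0$)
$F = 0$ ($F = 0 \cdot 2 \left(\frac{-1 - 1}{2 + 2} + 3\right) = 0 \cdot 2 \left(- \frac{2}{4} + 3\right) = 0 \cdot 2 \left(\left(-2\right) \frac{1}{4} + 3\right) = 0 \cdot 2 \left(- \frac{1}{2} + 3\right) = 0 \cdot 2 \cdot \frac{5}{2} = 0 \cdot 5 = 0$)
$F - \frac{1}{h{\left(16,p{\left(L \right)} \right)} + 403} = 0 - \frac{1}{22 + 403} = 0 - \frac{1}{425} = - \frac{1}{425}$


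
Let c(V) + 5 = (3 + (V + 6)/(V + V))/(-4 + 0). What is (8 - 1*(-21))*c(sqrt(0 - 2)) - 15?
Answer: -1483/8 + 87*I*sqrt(2)/8 ≈ -185.38 + 15.38*I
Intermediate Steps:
c(V) = -23/4 - (6 + V)/(8*V) (c(V) = -5 + (3 + (V + 6)/(V + V))/(-4 + 0) = -5 + (3 + (6 + V)/((2*V)))/(-4) = -5 + (3 + (6 + V)*(1/(2*V)))*(-1/4) = -5 + (3 + (6 + V)/(2*V))*(-1/4) = -5 + (-3/4 - (6 + V)/(8*V)) = -23/4 - (6 + V)/(8*V))
(8 - 1*(-21))*c(sqrt(0 - 2)) - 15 = (8 - 1*(-21))*((-6 - 47*sqrt(0 - 2))/(8*(sqrt(0 - 2)))) - 15 = (8 + 21)*((-6 - 47*I*sqrt(2))/(8*(sqrt(-2)))) - 15 = 29*((-6 - 47*I*sqrt(2))/(8*((I*sqrt(2))))) - 15 = 29*((-I*sqrt(2)/2)*(-6 - 47*I*sqrt(2))/8) - 15 = 29*(-I*sqrt(2)*(-6 - 47*I*sqrt(2))/16) - 15 = -29*I*sqrt(2)*(-6 - 47*I*sqrt(2))/16 - 15 = -15 - 29*I*sqrt(2)*(-6 - 47*I*sqrt(2))/16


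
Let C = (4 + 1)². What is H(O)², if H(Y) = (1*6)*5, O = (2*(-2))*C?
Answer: 900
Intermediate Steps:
C = 25 (C = 5² = 25)
O = -100 (O = (2*(-2))*25 = -4*25 = -100)
H(Y) = 30 (H(Y) = 6*5 = 30)
H(O)² = 30² = 900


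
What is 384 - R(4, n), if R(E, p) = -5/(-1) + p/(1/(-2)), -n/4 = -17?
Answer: 515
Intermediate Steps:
n = 68 (n = -4*(-17) = 68)
R(E, p) = 5 - 2*p (R(E, p) = -5*(-1) + p/(-1/2) = 5 + p*(-2) = 5 - 2*p)
384 - R(4, n) = 384 - (5 - 2*68) = 384 - (5 - 136) = 384 - 1*(-131) = 384 + 131 = 515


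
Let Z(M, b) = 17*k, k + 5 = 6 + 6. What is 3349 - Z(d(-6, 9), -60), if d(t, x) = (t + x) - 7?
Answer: 3230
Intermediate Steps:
k = 7 (k = -5 + (6 + 6) = -5 + 12 = 7)
d(t, x) = -7 + t + x
Z(M, b) = 119 (Z(M, b) = 17*7 = 119)
3349 - Z(d(-6, 9), -60) = 3349 - 1*119 = 3349 - 119 = 3230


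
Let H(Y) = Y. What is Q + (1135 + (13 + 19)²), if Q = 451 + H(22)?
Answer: 2632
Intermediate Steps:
Q = 473 (Q = 451 + 22 = 473)
Q + (1135 + (13 + 19)²) = 473 + (1135 + (13 + 19)²) = 473 + (1135 + 32²) = 473 + (1135 + 1024) = 473 + 2159 = 2632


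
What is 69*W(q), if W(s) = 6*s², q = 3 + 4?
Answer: 20286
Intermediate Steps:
q = 7
69*W(q) = 69*(6*7²) = 69*(6*49) = 69*294 = 20286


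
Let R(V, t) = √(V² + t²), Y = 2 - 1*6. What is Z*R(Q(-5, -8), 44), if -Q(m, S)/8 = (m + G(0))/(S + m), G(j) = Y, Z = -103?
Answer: -412*√20773/13 ≈ -4567.8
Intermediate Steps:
Y = -4 (Y = 2 - 6 = -4)
G(j) = -4
Q(m, S) = -8*(-4 + m)/(S + m) (Q(m, S) = -8*(m - 4)/(S + m) = -8*(-4 + m)/(S + m))
Z*R(Q(-5, -8), 44) = -103*√((8*(4 - 1*(-5))/(-8 - 5))² + 44²) = -103*√((8*(4 + 5)/(-13))² + 1936) = -103*√((8*(-1/13)*9)² + 1936) = -103*√((-72/13)² + 1936) = -103*√(5184/169 + 1936) = -412*√20773/13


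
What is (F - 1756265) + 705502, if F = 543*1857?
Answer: -42412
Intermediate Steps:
F = 1008351
(F - 1756265) + 705502 = (1008351 - 1756265) + 705502 = -747914 + 705502 = -42412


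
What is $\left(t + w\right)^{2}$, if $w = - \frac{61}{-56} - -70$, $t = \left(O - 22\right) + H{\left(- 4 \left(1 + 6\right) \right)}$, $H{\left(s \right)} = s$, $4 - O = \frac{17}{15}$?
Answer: $\frac{404935129}{705600} \approx 573.89$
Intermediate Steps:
$O = \frac{43}{15}$ ($O = 4 - \frac{17}{15} = \frac{43}{15} \approx 2.8667$)
$t = - \frac{707}{15}$ ($t = \left(\frac{43}{15} - 22\right) - 4 \left(1 + 6\right) = - \frac{287}{15} - 28 = - \frac{707}{15} \approx -47.133$)
$w = \frac{3981}{56}$ ($w = \left(-61\right) \left(- \frac{1}{56}\right) + 70 = \frac{61}{56} + 70 = \frac{3981}{56} \approx 71.089$)
$\left(t + w\right)^{2} = \left(- \frac{707}{15} + \frac{3981}{56}\right)^{2} = \left(\frac{20123}{840}\right)^{2} = \frac{404935129}{705600}$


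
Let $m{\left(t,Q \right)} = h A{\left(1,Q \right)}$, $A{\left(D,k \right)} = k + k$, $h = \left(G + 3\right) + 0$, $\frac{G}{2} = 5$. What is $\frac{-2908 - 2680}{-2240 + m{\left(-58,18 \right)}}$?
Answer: $\frac{1397}{443} \approx 3.1535$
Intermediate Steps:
$G = 10$ ($G = 2 \cdot 5 = 10$)
$h = 13$ ($h = \left(10 + 3\right) + 0 = 13 + 0 = 13$)
$A{\left(D,k \right)} = 2 k$
$m{\left(t,Q \right)} = 26 Q$ ($m{\left(t,Q \right)} = 13 \cdot 2 Q = 26 Q$)
$\frac{-2908 - 2680}{-2240 + m{\left(-58,18 \right)}} = \frac{-2908 - 2680}{-2240 + 26 \cdot 18} = - \frac{5588}{-2240 + 468} = - \frac{5588}{-1772} = \left(-5588\right) \left(- \frac{1}{1772}\right) = \frac{1397}{443}$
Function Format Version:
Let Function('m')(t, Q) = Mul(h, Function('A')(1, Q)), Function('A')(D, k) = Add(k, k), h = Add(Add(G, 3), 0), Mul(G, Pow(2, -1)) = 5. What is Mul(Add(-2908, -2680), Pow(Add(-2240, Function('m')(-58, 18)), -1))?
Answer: Rational(1397, 443) ≈ 3.1535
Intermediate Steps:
G = 10 (G = Mul(2, 5) = 10)
h = 13 (h = Add(Add(10, 3), 0) = Add(13, 0) = 13)
Function('A')(D, k) = Mul(2, k)
Function('m')(t, Q) = Mul(26, Q) (Function('m')(t, Q) = Mul(13, Mul(2, Q)) = Mul(26, Q))
Mul(Add(-2908, -2680), Pow(Add(-2240, Function('m')(-58, 18)), -1)) = Mul(Add(-2908, -2680), Pow(Add(-2240, Mul(26, 18)), -1)) = Mul(-5588, Pow(Add(-2240, 468), -1)) = Mul(-5588, Pow(-1772, -1)) = Mul(-5588, Rational(-1, 1772)) = Rational(1397, 443)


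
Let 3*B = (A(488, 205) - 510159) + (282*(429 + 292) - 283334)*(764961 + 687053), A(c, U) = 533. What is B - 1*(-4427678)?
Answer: -116165770760/3 ≈ -3.8722e+10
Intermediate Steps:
B = -116179053794/3 (B = ((533 - 510159) + (282*(429 + 292) - 283334)*(764961 + 687053))/3 = (-509626 + (282*721 - 283334)*1452014)/3 = (-509626 + (203322 - 283334)*1452014)/3 = (-509626 - 80012*1452014)/3 = (-509626 - 116178544168)/3 = (1/3)*(-116179053794) = -116179053794/3 ≈ -3.8726e+10)
B - 1*(-4427678) = -116179053794/3 - 1*(-4427678) = -116179053794/3 + 4427678 = -116165770760/3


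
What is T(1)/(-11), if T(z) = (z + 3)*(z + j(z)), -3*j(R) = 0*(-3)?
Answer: -4/11 ≈ -0.36364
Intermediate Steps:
j(R) = 0 (j(R) = -0*(-3) = -⅓*0 = 0)
T(z) = z*(3 + z) (T(z) = (z + 3)*(z + 0) = (3 + z)*z = z*(3 + z))
T(1)/(-11) = (1*(3 + 1))/(-11) = -4/11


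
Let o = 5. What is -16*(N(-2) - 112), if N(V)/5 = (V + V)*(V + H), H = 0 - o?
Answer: -448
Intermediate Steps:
H = -5 (H = 0 - 1*5 = 0 - 5 = -5)
N(V) = 10*V*(-5 + V) (N(V) = 5*((V + V)*(V - 5)) = 5*((2*V)*(-5 + V)) = 5*(2*V*(-5 + V)) = 10*V*(-5 + V))
-16*(N(-2) - 112) = -16*(10*(-2)*(-5 - 2) - 112) = -16*(10*(-2)*(-7) - 112) = -16*(140 - 112) = -16*28 = -448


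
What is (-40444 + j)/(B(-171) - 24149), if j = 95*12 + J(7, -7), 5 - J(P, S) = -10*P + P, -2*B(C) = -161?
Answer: 78472/48137 ≈ 1.6302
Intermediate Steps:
B(C) = 161/2 (B(C) = -1/2*(-161) = 161/2)
J(P, S) = 5 + 9*P (J(P, S) = 5 - (-10*P + P) = 5 - (-9)*P = 5 + 9*P)
j = 1208 (j = 95*12 + (5 + 9*7) = 1140 + (5 + 63) = 1140 + 68 = 1208)
(-40444 + j)/(B(-171) - 24149) = (-40444 + 1208)/(161/2 - 24149) = -39236/(-48137/2) = -39236*(-2/48137) = 78472/48137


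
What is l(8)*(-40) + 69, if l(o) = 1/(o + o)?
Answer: 133/2 ≈ 66.500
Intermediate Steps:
l(o) = 1/(2*o)
l(8)*(-40) + 69 = ((½)/8)*(-40) + 69 = ((½)*(⅛))*(-40) + 69 = (1/16)*(-40) + 69 = -5/2 + 69 = 133/2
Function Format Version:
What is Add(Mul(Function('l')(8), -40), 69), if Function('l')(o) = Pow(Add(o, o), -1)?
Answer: Rational(133, 2) ≈ 66.500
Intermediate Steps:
Function('l')(o) = Mul(Rational(1, 2), Pow(o, -1)) (Function('l')(o) = Pow(Mul(2, o), -1) = Mul(Rational(1, 2), Pow(o, -1)))
Add(Mul(Function('l')(8), -40), 69) = Add(Mul(Mul(Rational(1, 2), Pow(8, -1)), -40), 69) = Add(Mul(Mul(Rational(1, 2), Rational(1, 8)), -40), 69) = Add(Mul(Rational(1, 16), -40), 69) = Add(Rational(-5, 2), 69) = Rational(133, 2)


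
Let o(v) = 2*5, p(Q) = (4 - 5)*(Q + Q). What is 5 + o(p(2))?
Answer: 15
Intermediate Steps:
p(Q) = -2*Q
o(v) = 10
5 + o(p(2)) = 5 + 10 = 15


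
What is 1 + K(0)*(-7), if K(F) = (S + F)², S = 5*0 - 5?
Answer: -174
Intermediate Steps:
S = -5 (S = 0 - 5 = -5)
K(F) = (-5 + F)²
1 + K(0)*(-7) = 1 + (-5 + 0)²*(-7) = 1 + (-5)²*(-7) = 1 + 25*(-7) = 1 - 175 = -174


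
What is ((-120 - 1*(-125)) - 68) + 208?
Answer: 145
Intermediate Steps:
((-120 - 1*(-125)) - 68) + 208 = ((-120 + 125) - 68) + 208 = (5 - 68) + 208 = -63 + 208 = 145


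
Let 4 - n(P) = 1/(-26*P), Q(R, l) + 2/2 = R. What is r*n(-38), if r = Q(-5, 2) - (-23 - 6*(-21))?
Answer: -430659/988 ≈ -435.89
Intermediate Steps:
Q(R, l) = -1 + R
r = -109 (r = (-1 - 5) - (-23 - 6*(-21)) = -6 - (-23 + 126) = -6 - 1*103 = -6 - 103 = -109)
n(P) = 4 + 1/(26*P) (n(P) = 4 - 1/((-26*P)) = 4 - (-1)/(26*P) = 4 + 1/(26*P))
r*n(-38) = -109*(4 + (1/26)/(-38)) = -109*(4 + (1/26)*(-1/38)) = -109*(4 - 1/988) = -109*3951/988 = -430659/988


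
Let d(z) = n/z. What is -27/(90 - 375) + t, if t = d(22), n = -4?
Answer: -91/1045 ≈ -0.087081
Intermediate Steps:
d(z) = -4/z
t = -2/11 (t = -4/22 = -4*1/22 = -2/11 ≈ -0.18182)
-27/(90 - 375) + t = -27/(90 - 375) - 2/11 = -27/(-285) - 2/11 = -1/285*(-27) - 2/11 = 9/95 - 2/11 = -91/1045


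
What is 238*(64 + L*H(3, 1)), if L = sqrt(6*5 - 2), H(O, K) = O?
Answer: 15232 + 1428*sqrt(7) ≈ 19010.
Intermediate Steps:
L = 2*sqrt(7) (L = sqrt(30 - 2) = sqrt(28) = 2*sqrt(7) ≈ 5.2915)
238*(64 + L*H(3, 1)) = 238*(64 + (2*sqrt(7))*3) = 238*(64 + 6*sqrt(7)) = 15232 + 1428*sqrt(7)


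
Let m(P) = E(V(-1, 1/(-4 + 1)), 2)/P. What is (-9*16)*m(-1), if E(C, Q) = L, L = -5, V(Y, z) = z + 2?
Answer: -720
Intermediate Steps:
V(Y, z) = 2 + z
E(C, Q) = -5
m(P) = -5/P
(-9*16)*m(-1) = (-9*16)*(-5/(-1)) = -(-720)*(-1) = -144*5 = -720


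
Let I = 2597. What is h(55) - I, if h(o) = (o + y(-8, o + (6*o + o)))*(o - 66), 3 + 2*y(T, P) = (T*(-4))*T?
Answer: -3555/2 ≈ -1777.5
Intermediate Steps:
y(T, P) = -3/2 - 2*T**2 (y(T, P) = -3/2 + ((T*(-4))*T)/2 = -3/2 + ((-4*T)*T)/2 = -3/2 + (-4*T**2)/2 = -3/2 - 2*T**2)
h(o) = (-66 + o)*(-259/2 + o) (h(o) = (o + (-3/2 - 2*(-8)**2))*(o - 66) = (o + (-3/2 - 2*64))*(-66 + o) = (o + (-3/2 - 128))*(-66 + o) = (o - 259/2)*(-66 + o) = (-259/2 + o)*(-66 + o) = (-66 + o)*(-259/2 + o))
h(55) - I = (8547 + 55**2 - 391/2*55) - 1*2597 = (8547 + 3025 - 21505/2) - 2597 = 1639/2 - 2597 = -3555/2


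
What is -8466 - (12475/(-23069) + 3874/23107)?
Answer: -4512647981959/533055383 ≈ -8465.6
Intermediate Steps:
-8466 - (12475/(-23069) + 3874/23107) = -8466 - (12475*(-1/23069) + 3874*(1/23107)) = -8466 - (-12475/23069 + 3874/23107) = -8466 - 1*(-198890519/533055383) = -8466 + 198890519/533055383 = -4512647981959/533055383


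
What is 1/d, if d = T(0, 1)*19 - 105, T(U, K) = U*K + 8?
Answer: 1/47 ≈ 0.021277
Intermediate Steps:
T(U, K) = 8 + K*U (T(U, K) = K*U + 8 = 8 + K*U)
d = 47 (d = (8 + 1*0)*19 - 105 = (8 + 0)*19 - 105 = 8*19 - 105 = 152 - 105 = 47)
1/d = 1/47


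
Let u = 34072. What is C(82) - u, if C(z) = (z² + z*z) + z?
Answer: -20542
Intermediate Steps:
C(z) = z + 2*z² (C(z) = (z² + z²) + z = 2*z² + z = z + 2*z²)
C(82) - u = 82*(1 + 2*82) - 1*34072 = 82*(1 + 164) - 34072 = 82*165 - 34072 = 13530 - 34072 = -20542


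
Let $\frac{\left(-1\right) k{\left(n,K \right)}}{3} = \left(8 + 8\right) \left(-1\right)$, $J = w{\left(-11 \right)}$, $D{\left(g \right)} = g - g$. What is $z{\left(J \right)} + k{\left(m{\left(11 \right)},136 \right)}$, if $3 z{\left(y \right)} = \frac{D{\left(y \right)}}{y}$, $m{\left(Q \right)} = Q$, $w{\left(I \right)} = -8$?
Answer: $48$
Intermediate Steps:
$D{\left(g \right)} = 0$
$J = -8$
$z{\left(y \right)} = 0$ ($z{\left(y \right)} = \frac{0 \frac{1}{y}}{3} = \frac{1}{3} \cdot 0 = 0$)
$k{\left(n,K \right)} = 48$ ($k{\left(n,K \right)} = - 3 \left(8 + 8\right) \left(-1\right) = - 3 \cdot 16 \left(-1\right) = \left(-3\right) \left(-16\right) = 48$)
$z{\left(J \right)} + k{\left(m{\left(11 \right)},136 \right)} = 0 + 48 = 48$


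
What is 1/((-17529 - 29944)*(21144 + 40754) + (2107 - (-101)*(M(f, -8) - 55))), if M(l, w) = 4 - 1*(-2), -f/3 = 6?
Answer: -1/2938486596 ≈ -3.4031e-10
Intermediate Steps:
f = -18 (f = -3*6 = -18)
M(l, w) = 6 (M(l, w) = 4 + 2 = 6)
1/((-17529 - 29944)*(21144 + 40754) + (2107 - (-101)*(M(f, -8) - 55))) = 1/((-17529 - 29944)*(21144 + 40754) + (2107 - (-101)*(6 - 55))) = 1/(-47473*61898 + (2107 - (-101)*(-49))) = 1/(-2938483754 + (2107 - 1*4949)) = 1/(-2938483754 + (2107 - 4949)) = 1/(-2938483754 - 2842) = 1/(-2938486596) = -1/2938486596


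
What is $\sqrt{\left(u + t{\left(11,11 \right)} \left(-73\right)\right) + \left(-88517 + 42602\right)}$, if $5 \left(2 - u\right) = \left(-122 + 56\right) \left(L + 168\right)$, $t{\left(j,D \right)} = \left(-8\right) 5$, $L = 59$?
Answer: $\frac{i \sqrt{999915}}{5} \approx 199.99 i$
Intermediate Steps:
$t{\left(j,D \right)} = -40$
$u = \frac{14992}{5}$ ($u = 2 - \frac{\left(-122 + 56\right) \left(59 + 168\right)}{5} = 2 - \frac{\left(-66\right) 227}{5} = 2 - - \frac{14982}{5} = 2 + \frac{14982}{5} = \frac{14992}{5} \approx 2998.4$)
$\sqrt{\left(u + t{\left(11,11 \right)} \left(-73\right)\right) + \left(-88517 + 42602\right)} = \sqrt{\left(\frac{14992}{5} - -2920\right) + \left(-88517 + 42602\right)} = \sqrt{\left(\frac{14992}{5} + 2920\right) - 45915} = \sqrt{\frac{29592}{5} - 45915} = \sqrt{- \frac{199983}{5}} = \frac{i \sqrt{999915}}{5}$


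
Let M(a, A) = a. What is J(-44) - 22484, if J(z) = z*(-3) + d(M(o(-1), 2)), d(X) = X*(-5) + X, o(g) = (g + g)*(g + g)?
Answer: -22368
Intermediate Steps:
o(g) = 4*g² (o(g) = (2*g)*(2*g) = 4*g²)
d(X) = -4*X (d(X) = -5*X + X = -4*X)
J(z) = -16 - 3*z (J(z) = z*(-3) - 16*(-1)² = -3*z - 16 = -16 - 3*z)
J(-44) - 22484 = (-16 - 3*(-44)) - 22484 = (-16 + 132) - 22484 = 116 - 22484 = -22368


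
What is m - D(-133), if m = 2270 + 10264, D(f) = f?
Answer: 12667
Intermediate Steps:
m = 12534
m - D(-133) = 12534 - 1*(-133) = 12534 + 133 = 12667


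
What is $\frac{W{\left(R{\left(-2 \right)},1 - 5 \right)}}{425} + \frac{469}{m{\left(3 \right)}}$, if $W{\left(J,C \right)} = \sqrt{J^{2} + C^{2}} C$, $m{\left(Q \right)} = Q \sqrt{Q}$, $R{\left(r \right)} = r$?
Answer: $- \frac{8 \sqrt{5}}{425} + \frac{469 \sqrt{3}}{9} \approx 90.217$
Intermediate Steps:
$m{\left(Q \right)} = Q^{\frac{3}{2}}$
$W{\left(J,C \right)} = C \sqrt{C^{2} + J^{2}}$ ($W{\left(J,C \right)} = \sqrt{C^{2} + J^{2}} C = C \sqrt{C^{2} + J^{2}}$)
$\frac{W{\left(R{\left(-2 \right)},1 - 5 \right)}}{425} + \frac{469}{m{\left(3 \right)}} = \frac{\left(1 - 5\right) \sqrt{\left(1 - 5\right)^{2} + \left(-2\right)^{2}}}{425} + \frac{469}{3^{\frac{3}{2}}} = \left(1 - 5\right) \sqrt{\left(1 - 5\right)^{2} + 4} \cdot \frac{1}{425} + \frac{469}{3 \sqrt{3}} = - 4 \sqrt{\left(-4\right)^{2} + 4} \cdot \frac{1}{425} + 469 \frac{\sqrt{3}}{9} = - 4 \sqrt{16 + 4} \cdot \frac{1}{425} + \frac{469 \sqrt{3}}{9} = - 4 \sqrt{20} \cdot \frac{1}{425} + \frac{469 \sqrt{3}}{9} = - 4 \cdot 2 \sqrt{5} \cdot \frac{1}{425} + \frac{469 \sqrt{3}}{9} = - 8 \sqrt{5} \cdot \frac{1}{425} + \frac{469 \sqrt{3}}{9} = - \frac{8 \sqrt{5}}{425} + \frac{469 \sqrt{3}}{9}$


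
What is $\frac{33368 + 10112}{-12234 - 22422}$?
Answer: $- \frac{5435}{4332} \approx -1.2546$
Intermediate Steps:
$\frac{33368 + 10112}{-12234 - 22422} = \frac{43480}{-34656} = 43480 \left(- \frac{1}{34656}\right) = - \frac{5435}{4332}$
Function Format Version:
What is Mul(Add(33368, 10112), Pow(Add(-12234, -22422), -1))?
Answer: Rational(-5435, 4332) ≈ -1.2546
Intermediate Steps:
Mul(Add(33368, 10112), Pow(Add(-12234, -22422), -1)) = Mul(43480, Pow(-34656, -1)) = Mul(43480, Rational(-1, 34656)) = Rational(-5435, 4332)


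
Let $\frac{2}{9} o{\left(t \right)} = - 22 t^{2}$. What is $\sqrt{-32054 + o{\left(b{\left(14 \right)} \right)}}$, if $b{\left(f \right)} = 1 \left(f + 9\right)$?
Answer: $5 i \sqrt{3377} \approx 290.56 i$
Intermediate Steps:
$b{\left(f \right)} = 9 + f$ ($b{\left(f \right)} = 1 \left(9 + f\right) = 9 + f$)
$o{\left(t \right)} = - 99 t^{2}$ ($o{\left(t \right)} = \frac{9 \left(- 22 t^{2}\right)}{2} = - 99 t^{2}$)
$\sqrt{-32054 + o{\left(b{\left(14 \right)} \right)}} = \sqrt{-32054 - 99 \left(9 + 14\right)^{2}} = \sqrt{-32054 - 99 \cdot 23^{2}} = \sqrt{-32054 - 52371} = \sqrt{-84425} = 5 i \sqrt{3377}$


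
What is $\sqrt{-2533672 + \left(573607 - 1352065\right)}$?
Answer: $i \sqrt{3312130} \approx 1819.9 i$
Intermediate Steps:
$\sqrt{-2533672 + \left(573607 - 1352065\right)} = \sqrt{-2533672 - 778458} = \sqrt{-3312130} = i \sqrt{3312130}$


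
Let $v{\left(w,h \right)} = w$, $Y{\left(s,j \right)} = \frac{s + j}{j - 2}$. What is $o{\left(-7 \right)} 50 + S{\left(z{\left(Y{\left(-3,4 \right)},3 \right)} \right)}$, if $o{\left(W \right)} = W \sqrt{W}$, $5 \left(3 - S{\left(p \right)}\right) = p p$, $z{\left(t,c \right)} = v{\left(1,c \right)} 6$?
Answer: $- \frac{21}{5} - 350 i \sqrt{7} \approx -4.2 - 926.01 i$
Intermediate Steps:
$Y{\left(s,j \right)} = \frac{j + s}{-2 + j}$
$z{\left(t,c \right)} = 6$ ($z{\left(t,c \right)} = 1 \cdot 6 = 6$)
$S{\left(p \right)} = 3 - \frac{p^{2}}{5}$ ($S{\left(p \right)} = 3 - \frac{p p}{5} = 3 - \frac{p^{2}}{5}$)
$o{\left(W \right)} = W^{\frac{3}{2}}$
$o{\left(-7 \right)} 50 + S{\left(z{\left(Y{\left(-3,4 \right)},3 \right)} \right)} = \left(-7\right)^{\frac{3}{2}} \cdot 50 + \left(3 - \frac{6^{2}}{5}\right) = - 7 i \sqrt{7} \cdot 50 + \left(3 - \frac{36}{5}\right) = - 350 i \sqrt{7} + \left(3 - \frac{36}{5}\right) = - 350 i \sqrt{7} - \frac{21}{5} = - \frac{21}{5} - 350 i \sqrt{7}$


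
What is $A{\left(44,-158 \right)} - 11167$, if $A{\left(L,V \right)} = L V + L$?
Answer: $-18075$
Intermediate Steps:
$A{\left(L,V \right)} = L + L V$
$A{\left(44,-158 \right)} - 11167 = 44 \left(1 - 158\right) - 11167 = 44 \left(-157\right) - 11167 = -6908 - 11167 = -18075$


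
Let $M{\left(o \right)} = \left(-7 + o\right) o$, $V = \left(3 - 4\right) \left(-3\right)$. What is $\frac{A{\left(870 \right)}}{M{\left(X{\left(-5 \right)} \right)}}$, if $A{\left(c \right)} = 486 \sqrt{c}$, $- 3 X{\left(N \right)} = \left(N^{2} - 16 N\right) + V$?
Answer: $\frac{27 \sqrt{870}}{86} \approx 9.2603$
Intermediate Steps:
$V = 3$ ($V = \left(-1\right) \left(-3\right) = 3$)
$X{\left(N \right)} = -1 - \frac{N^{2}}{3} + \frac{16 N}{3}$ ($X{\left(N \right)} = - \frac{\left(N^{2} - 16 N\right) + 3}{3} = - \frac{3 + N^{2} - 16 N}{3} = -1 - \frac{N^{2}}{3} + \frac{16 N}{3}$)
$M{\left(o \right)} = o \left(-7 + o\right)$
$\frac{A{\left(870 \right)}}{M{\left(X{\left(-5 \right)} \right)}} = \frac{486 \sqrt{870}}{\left(-1 - \frac{\left(-5\right)^{2}}{3} + \frac{16}{3} \left(-5\right)\right) \left(-7 - \left(\frac{83}{3} + \frac{25}{3}\right)\right)} = \frac{486 \sqrt{870}}{\left(-1 - \frac{25}{3} - \frac{80}{3}\right) \left(-7 - 36\right)} = \frac{486 \sqrt{870}}{\left(-36\right) \left(-7 - 36\right)} = \frac{486 \sqrt{870}}{\left(-36\right) \left(-43\right)} = \frac{486 \sqrt{870}}{1548} = 486 \sqrt{870} \cdot \frac{1}{1548} = \frac{27 \sqrt{870}}{86}$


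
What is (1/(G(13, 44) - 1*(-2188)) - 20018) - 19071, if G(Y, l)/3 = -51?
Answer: -79546114/2035 ≈ -39089.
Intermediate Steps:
G(Y, l) = -153 (G(Y, l) = 3*(-51) = -153)
(1/(G(13, 44) - 1*(-2188)) - 20018) - 19071 = (1/(-153 - 1*(-2188)) - 20018) - 19071 = (1/(-153 + 2188) - 20018) - 19071 = (1/2035 - 20018) - 19071 = -40736629/2035 - 19071 = -79546114/2035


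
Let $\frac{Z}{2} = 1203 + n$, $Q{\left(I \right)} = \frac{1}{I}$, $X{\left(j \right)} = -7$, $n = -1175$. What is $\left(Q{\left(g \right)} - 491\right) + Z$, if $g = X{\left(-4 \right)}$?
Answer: $- \frac{3046}{7} \approx -435.14$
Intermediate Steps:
$g = -7$
$Z = 56$ ($Z = 2 \left(1203 - 1175\right) = 2 \cdot 28 = 56$)
$\left(Q{\left(g \right)} - 491\right) + Z = \left(\frac{1}{-7} - 491\right) + 56 = \left(- \frac{1}{7} - 491\right) + 56 = - \frac{3438}{7} + 56 = - \frac{3046}{7}$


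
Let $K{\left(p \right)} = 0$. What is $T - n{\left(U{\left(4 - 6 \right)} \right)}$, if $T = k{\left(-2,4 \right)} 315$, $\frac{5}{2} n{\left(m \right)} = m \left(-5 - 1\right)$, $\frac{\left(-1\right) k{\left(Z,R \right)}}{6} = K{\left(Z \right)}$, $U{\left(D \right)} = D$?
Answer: $- \frac{24}{5} \approx -4.8$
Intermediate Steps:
$k{\left(Z,R \right)} = 0$ ($k{\left(Z,R \right)} = \left(-6\right) 0 = 0$)
$n{\left(m \right)} = - \frac{12 m}{5}$ ($n{\left(m \right)} = \frac{2 m \left(-5 - 1\right)}{5} = \frac{2 m \left(-6\right)}{5} = \frac{2 \left(- 6 m\right)}{5} = - \frac{12 m}{5}$)
$T = 0$ ($T = 0 \cdot 315 = 0$)
$T - n{\left(U{\left(4 - 6 \right)} \right)} = 0 - - \frac{12 \left(4 - 6\right)}{5} = 0 - \left(- \frac{12}{5}\right) \left(-2\right) = 0 - \frac{24}{5} = - \frac{24}{5}$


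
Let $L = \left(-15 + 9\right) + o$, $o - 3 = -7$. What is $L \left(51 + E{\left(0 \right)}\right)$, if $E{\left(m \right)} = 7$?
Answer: $-580$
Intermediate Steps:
$o = -4$ ($o = 3 - 7 = -4$)
$L = -10$ ($L = \left(-15 + 9\right) - 4 = -6 - 4 = -10$)
$L \left(51 + E{\left(0 \right)}\right) = - 10 \left(51 + 7\right) = \left(-10\right) 58 = -580$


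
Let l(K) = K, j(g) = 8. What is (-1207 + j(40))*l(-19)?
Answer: 22781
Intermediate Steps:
(-1207 + j(40))*l(-19) = (-1207 + 8)*(-19) = -1199*(-19) = 22781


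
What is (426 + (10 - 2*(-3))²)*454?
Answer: 309628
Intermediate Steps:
(426 + (10 - 2*(-3))²)*454 = (426 + (10 + 6)²)*454 = (426 + 16²)*454 = (426 + 256)*454 = 682*454 = 309628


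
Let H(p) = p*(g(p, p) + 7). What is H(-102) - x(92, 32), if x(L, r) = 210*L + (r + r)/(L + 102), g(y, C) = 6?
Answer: -2002694/97 ≈ -20646.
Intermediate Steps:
x(L, r) = 210*L + 2*r/(102 + L) (x(L, r) = 210*L + (2*r)/(102 + L) = 210*L + 2*r/(102 + L))
H(p) = 13*p (H(p) = p*(6 + 7) = p*13 = 13*p)
H(-102) - x(92, 32) = 13*(-102) - 2*(32 + 105*92² + 10710*92)/(102 + 92) = -1326 - 2*(32 + 105*8464 + 985320)/194 = -1326 - 2*(32 + 888720 + 985320)/194 = -1326 - 2*1874072/194 = -1326 - 1*1874072/97 = -1326 - 1874072/97 = -2002694/97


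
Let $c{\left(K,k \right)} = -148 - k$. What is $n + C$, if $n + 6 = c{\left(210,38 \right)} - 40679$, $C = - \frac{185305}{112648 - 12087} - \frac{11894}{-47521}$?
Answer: $- \frac{195320280380122}{4778759281} \approx -40873.0$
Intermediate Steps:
$C = - \frac{7609806371}{4778759281}$ ($C = - \frac{185305}{112648 - 12087} - - \frac{11894}{47521} = - \frac{185305}{100561} + \frac{11894}{47521} = - \frac{7609806371}{4778759281} \approx -1.5924$)
$n = -40871$ ($n = -6 - 40865 = -40871$)
$n + C = -40871 - \frac{7609806371}{4778759281} = - \frac{195320280380122}{4778759281}$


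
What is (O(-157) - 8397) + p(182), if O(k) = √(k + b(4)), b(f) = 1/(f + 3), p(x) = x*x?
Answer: 24727 + 3*I*√854/7 ≈ 24727.0 + 12.524*I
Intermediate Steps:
p(x) = x²
b(f) = 1/(3 + f)
O(k) = √(⅐ + k) (O(k) = √(k + 1/(3 + 4)) = √(k + 1/7) = √(k + ⅐) = √(⅐ + k))
(O(-157) - 8397) + p(182) = (√(7 + 49*(-157))/7 - 8397) + 182² = (√(7 - 7693)/7 - 8397) + 33124 = (√(-7686)/7 - 8397) + 33124 = ((3*I*√854)/7 - 8397) + 33124 = (3*I*√854/7 - 8397) + 33124 = (-8397 + 3*I*√854/7) + 33124 = 24727 + 3*I*√854/7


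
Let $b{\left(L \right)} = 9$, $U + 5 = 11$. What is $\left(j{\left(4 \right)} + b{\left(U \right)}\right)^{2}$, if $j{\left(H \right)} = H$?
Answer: $169$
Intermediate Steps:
$U = 6$ ($U = -5 + 11 = 6$)
$\left(j{\left(4 \right)} + b{\left(U \right)}\right)^{2} = \left(4 + 9\right)^{2} = 13^{2} = 169$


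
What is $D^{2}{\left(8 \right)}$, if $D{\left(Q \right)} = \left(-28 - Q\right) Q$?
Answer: $82944$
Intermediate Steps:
$D{\left(Q \right)} = Q \left(-28 - Q\right)$
$D^{2}{\left(8 \right)} = \left(\left(-1\right) 8 \left(28 + 8\right)\right)^{2} = \left(\left(-1\right) 8 \cdot 36\right)^{2} = \left(-288\right)^{2} = 82944$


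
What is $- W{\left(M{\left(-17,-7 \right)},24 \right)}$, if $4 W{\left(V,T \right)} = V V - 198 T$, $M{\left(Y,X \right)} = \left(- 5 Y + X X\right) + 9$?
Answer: $- \frac{15697}{4} \approx -3924.3$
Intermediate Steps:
$M{\left(Y,X \right)} = 9 + X^{2} - 5 Y$ ($M{\left(Y,X \right)} = \left(- 5 Y + X^{2}\right) + 9 = \left(X^{2} - 5 Y\right) + 9 = 9 + X^{2} - 5 Y$)
$W{\left(V,T \right)} = - \frac{99 T}{2} + \frac{V^{2}}{4}$ ($W{\left(V,T \right)} = \frac{V V - 198 T}{4} = \frac{V^{2} - 198 T}{4} = - \frac{99 T}{2} + \frac{V^{2}}{4}$)
$- W{\left(M{\left(-17,-7 \right)},24 \right)} = - (\left(- \frac{99}{2}\right) 24 + \frac{\left(9 + \left(-7\right)^{2} - -85\right)^{2}}{4}) = - (-1188 + \frac{\left(9 + 49 + 85\right)^{2}}{4}) = - (-1188 + \frac{143^{2}}{4}) = - (-1188 + \frac{1}{4} \cdot 20449) = - (-1188 + \frac{20449}{4}) = \left(-1\right) \frac{15697}{4} = - \frac{15697}{4}$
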